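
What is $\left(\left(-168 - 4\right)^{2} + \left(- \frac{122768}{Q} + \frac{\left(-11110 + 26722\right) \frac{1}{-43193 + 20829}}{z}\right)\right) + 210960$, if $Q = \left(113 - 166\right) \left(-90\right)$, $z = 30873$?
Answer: $\frac{33005286851884051}{137225699685} \approx 2.4052 \cdot 10^{5}$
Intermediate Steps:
$Q = 4770$ ($Q = \left(-53\right) \left(-90\right) = 4770$)
$\left(\left(-168 - 4\right)^{2} + \left(- \frac{122768}{Q} + \frac{\left(-11110 + 26722\right) \frac{1}{-43193 + 20829}}{z}\right)\right) + 210960 = \left(\left(-168 - 4\right)^{2} - \left(\frac{61384}{2385} - \frac{\left(-11110 + 26722\right) \frac{1}{-43193 + 20829}}{30873}\right)\right) + 210960 = \left(\left(-172\right)^{2} - \left(\frac{61384}{2385} - \frac{15612}{-22364} \cdot \frac{1}{30873}\right)\right) + 210960 = \left(29584 - \left(\frac{61384}{2385} - 15612 \left(- \frac{1}{22364}\right) \frac{1}{30873}\right)\right) + 210960 = \left(29584 - \frac{3531853144589}{137225699685}\right) + 210960 = \frac{4056153246336451}{137225699685} + 210960 = \frac{33005286851884051}{137225699685}$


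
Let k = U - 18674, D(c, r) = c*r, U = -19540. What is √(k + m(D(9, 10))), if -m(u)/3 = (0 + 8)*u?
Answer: 3*I*√4486 ≈ 200.93*I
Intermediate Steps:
m(u) = -24*u (m(u) = -3*(0 + 8)*u = -24*u)
k = -38214 (k = -19540 - 18674 = -38214)
√(k + m(D(9, 10))) = √(-38214 - 216*10) = √(-38214 - 24*90) = √(-38214 - 2160) = √(-40374) = 3*I*√4486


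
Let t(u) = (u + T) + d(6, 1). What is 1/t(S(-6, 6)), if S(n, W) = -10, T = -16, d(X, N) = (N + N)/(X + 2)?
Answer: -4/103 ≈ -0.038835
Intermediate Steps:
d(X, N) = 2*N/(2 + X) (d(X, N) = (2*N)/(2 + X) = 2*N/(2 + X))
t(u) = -63/4 + u (t(u) = (u - 16) + 2*1/(2 + 6) = (-16 + u) + 2*1/8 = (-16 + u) + 2*1*(⅛) = (-16 + u) + ¼ = -63/4 + u)
1/t(S(-6, 6)) = 1/(-63/4 - 10) = 1/(-103/4) = -4/103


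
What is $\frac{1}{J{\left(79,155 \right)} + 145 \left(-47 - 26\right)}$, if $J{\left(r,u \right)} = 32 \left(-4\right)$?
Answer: $- \frac{1}{10713} \approx -9.3344 \cdot 10^{-5}$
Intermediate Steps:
$J{\left(r,u \right)} = -128$
$\frac{1}{J{\left(79,155 \right)} + 145 \left(-47 - 26\right)} = \frac{1}{-128 + 145 \left(-47 - 26\right)} = \frac{1}{-128 + 145 \left(-73\right)} = \frac{1}{-128 - 10585} = \frac{1}{-10713} = - \frac{1}{10713}$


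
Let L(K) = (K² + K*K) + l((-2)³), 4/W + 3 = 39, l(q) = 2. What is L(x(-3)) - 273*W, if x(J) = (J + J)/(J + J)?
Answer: -79/3 ≈ -26.333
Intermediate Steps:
W = ⅑ (W = 4/(-3 + 39) = 4/36 = 4*(1/36) = ⅑ ≈ 0.11111)
x(J) = 1 (x(J) = (2*J)/((2*J)) = (2*J)*(1/(2*J)) = 1)
L(K) = 2 + 2*K² (L(K) = (K² + K*K) + 2 = (K² + K²) + 2 = 2*K² + 2 = 2 + 2*K²)
L(x(-3)) - 273*W = (2 + 2*1²) - 273*⅑ = (2 + 2*1) - 91/3 = (2 + 2) - 91/3 = 4 - 91/3 = -79/3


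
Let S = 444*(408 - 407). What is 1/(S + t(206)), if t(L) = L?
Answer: 1/650 ≈ 0.0015385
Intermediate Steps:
S = 444 (S = 444*1 = 444)
1/(S + t(206)) = 1/(444 + 206) = 1/650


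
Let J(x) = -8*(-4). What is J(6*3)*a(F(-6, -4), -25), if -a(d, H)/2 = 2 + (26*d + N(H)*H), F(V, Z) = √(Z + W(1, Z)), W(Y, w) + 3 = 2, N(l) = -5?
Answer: -8128 - 1664*I*√5 ≈ -8128.0 - 3720.8*I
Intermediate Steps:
W(Y, w) = -1 (W(Y, w) = -3 + 2 = -1)
F(V, Z) = √(-1 + Z) (F(V, Z) = √(Z - 1) = √(-1 + Z))
J(x) = 32
a(d, H) = -4 - 52*d + 10*H (a(d, H) = -2*(2 + (26*d - 5*H)) = -2*(2 + (-5*H + 26*d)) = -2*(2 - 5*H + 26*d) = -4 - 52*d + 10*H)
J(6*3)*a(F(-6, -4), -25) = 32*(-4 - 52*√(-1 - 4) + 10*(-25)) = 32*(-4 - 52*I*√5 - 250) = 32*(-254 - 52*I*√5) = -8128 - 1664*I*√5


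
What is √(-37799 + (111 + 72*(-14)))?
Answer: 2*I*√9674 ≈ 196.71*I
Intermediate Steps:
√(-37799 + (111 + 72*(-14))) = √(-37799 + (111 - 1008)) = √(-37799 - 897) = √(-38696) = 2*I*√9674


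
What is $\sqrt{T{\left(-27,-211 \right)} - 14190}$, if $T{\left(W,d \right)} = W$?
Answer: $i \sqrt{14217} \approx 119.24 i$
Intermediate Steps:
$\sqrt{T{\left(-27,-211 \right)} - 14190} = \sqrt{-27 - 14190} = \sqrt{-14217} = i \sqrt{14217}$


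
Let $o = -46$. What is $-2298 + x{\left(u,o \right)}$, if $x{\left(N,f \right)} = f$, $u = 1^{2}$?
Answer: $-2344$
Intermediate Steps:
$u = 1$
$-2298 + x{\left(u,o \right)} = -2298 - 46 = -2344$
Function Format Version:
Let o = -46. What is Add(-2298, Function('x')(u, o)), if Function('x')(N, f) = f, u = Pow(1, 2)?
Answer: -2344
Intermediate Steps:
u = 1
Add(-2298, Function('x')(u, o)) = Add(-2298, -46) = -2344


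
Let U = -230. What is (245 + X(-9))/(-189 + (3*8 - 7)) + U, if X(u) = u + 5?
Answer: -39801/172 ≈ -231.40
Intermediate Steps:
X(u) = 5 + u
(245 + X(-9))/(-189 + (3*8 - 7)) + U = (245 + (5 - 9))/(-189 + (3*8 - 7)) - 230 = (245 - 4)/(-189 + (24 - 7)) - 230 = 241/(-189 + 17) - 230 = 241/(-172) - 230 = 241*(-1/172) - 230 = -241/172 - 230 = -39801/172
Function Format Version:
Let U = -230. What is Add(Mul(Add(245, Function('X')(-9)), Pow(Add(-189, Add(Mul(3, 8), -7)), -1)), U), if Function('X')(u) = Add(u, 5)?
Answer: Rational(-39801, 172) ≈ -231.40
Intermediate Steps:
Function('X')(u) = Add(5, u)
Add(Mul(Add(245, Function('X')(-9)), Pow(Add(-189, Add(Mul(3, 8), -7)), -1)), U) = Add(Mul(Add(245, Add(5, -9)), Pow(Add(-189, Add(Mul(3, 8), -7)), -1)), -230) = Add(Mul(Add(245, -4), Pow(Add(-189, Add(24, -7)), -1)), -230) = Add(Mul(241, Pow(Add(-189, 17), -1)), -230) = Add(Mul(241, Pow(-172, -1)), -230) = Add(Mul(241, Rational(-1, 172)), -230) = Add(Rational(-241, 172), -230) = Rational(-39801, 172)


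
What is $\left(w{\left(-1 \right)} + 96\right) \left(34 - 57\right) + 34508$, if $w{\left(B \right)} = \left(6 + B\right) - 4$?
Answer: $32277$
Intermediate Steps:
$w{\left(B \right)} = 2 + B$
$\left(w{\left(-1 \right)} + 96\right) \left(34 - 57\right) + 34508 = \left(\left(2 - 1\right) + 96\right) \left(34 - 57\right) + 34508 = \left(1 + 96\right) \left(34 - 57\right) + 34508 = 97 \left(-23\right) + 34508 = -2231 + 34508 = 32277$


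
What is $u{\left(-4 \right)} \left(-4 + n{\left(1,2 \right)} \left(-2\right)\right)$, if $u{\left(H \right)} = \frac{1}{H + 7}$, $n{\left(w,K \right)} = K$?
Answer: $- \frac{8}{3} \approx -2.6667$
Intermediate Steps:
$u{\left(H \right)} = \frac{1}{7 + H}$
$u{\left(-4 \right)} \left(-4 + n{\left(1,2 \right)} \left(-2\right)\right) = \frac{-4 + 2 \left(-2\right)}{7 - 4} = \frac{-4 - 4}{3} = \frac{1}{3} \left(-8\right) = - \frac{8}{3}$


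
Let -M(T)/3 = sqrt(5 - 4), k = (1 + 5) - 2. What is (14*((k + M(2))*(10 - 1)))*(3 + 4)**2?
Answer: 6174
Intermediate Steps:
k = 4 (k = 6 - 2 = 4)
M(T) = -3 (M(T) = -3*sqrt(5 - 4) = -3*sqrt(1) = -3*1 = -3)
(14*((k + M(2))*(10 - 1)))*(3 + 4)**2 = (14*((4 - 3)*(10 - 1)))*(3 + 4)**2 = (14*(1*9))*7**2 = (14*9)*49 = 126*49 = 6174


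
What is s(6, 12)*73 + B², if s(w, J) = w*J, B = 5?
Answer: 5281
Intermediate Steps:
s(w, J) = J*w
s(6, 12)*73 + B² = (12*6)*73 + 5² = 72*73 + 25 = 5256 + 25 = 5281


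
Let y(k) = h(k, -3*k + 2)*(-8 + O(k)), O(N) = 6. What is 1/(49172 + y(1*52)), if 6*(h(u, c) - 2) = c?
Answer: 3/147658 ≈ 2.0317e-5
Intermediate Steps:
h(u, c) = 2 + c/6
y(k) = -14/3 + k (y(k) = (2 + (-3*k + 2)/6)*(-8 + 6) = (2 + (2 - 3*k)/6)*(-2) = (2 + (⅓ - k/2))*(-2) = (7/3 - k/2)*(-2) = -14/3 + k)
1/(49172 + y(1*52)) = 1/(49172 + (-14/3 + 1*52)) = 1/(49172 + (-14/3 + 52)) = 1/(49172 + 142/3) = 1/(147658/3) = 3/147658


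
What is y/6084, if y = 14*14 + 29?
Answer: 25/676 ≈ 0.036982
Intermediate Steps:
y = 225 (y = 196 + 29 = 225)
y/6084 = 225/6084 = 225*(1/6084) = 25/676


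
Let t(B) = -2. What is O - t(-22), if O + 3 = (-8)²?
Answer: 63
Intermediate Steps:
O = 61 (O = -3 + (-8)² = -3 + 64 = 61)
O - t(-22) = 61 - 1*(-2) = 61 + 2 = 63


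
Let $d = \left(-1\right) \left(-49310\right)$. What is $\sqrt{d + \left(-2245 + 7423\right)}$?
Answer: $14 \sqrt{278} \approx 233.43$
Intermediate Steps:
$d = 49310$
$\sqrt{d + \left(-2245 + 7423\right)} = \sqrt{49310 + \left(-2245 + 7423\right)} = \sqrt{49310 + 5178} = \sqrt{54488} = 14 \sqrt{278}$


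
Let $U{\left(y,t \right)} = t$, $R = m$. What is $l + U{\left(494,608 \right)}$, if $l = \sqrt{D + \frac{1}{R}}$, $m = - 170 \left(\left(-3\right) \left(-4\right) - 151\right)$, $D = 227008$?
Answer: $608 + \frac{\sqrt{126756023338830}}{23630} \approx 1084.5$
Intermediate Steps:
$m = 23630$ ($m = - 170 \left(12 - 151\right) = \left(-170\right) \left(-139\right) = 23630$)
$R = 23630$
$l = \frac{\sqrt{126756023338830}}{23630}$ ($l = \sqrt{227008 + \frac{1}{23630}} = \sqrt{\frac{5364199041}{23630}} = \frac{\sqrt{126756023338830}}{23630} \approx 476.45$)
$l + U{\left(494,608 \right)} = \frac{\sqrt{126756023338830}}{23630} + 608 = 608 + \frac{\sqrt{126756023338830}}{23630}$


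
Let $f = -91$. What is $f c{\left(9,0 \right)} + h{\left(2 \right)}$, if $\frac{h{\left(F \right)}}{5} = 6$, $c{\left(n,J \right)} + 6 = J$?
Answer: $576$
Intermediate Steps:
$c{\left(n,J \right)} = -6 + J$
$h{\left(F \right)} = 30$ ($h{\left(F \right)} = 5 \cdot 6 = 30$)
$f c{\left(9,0 \right)} + h{\left(2 \right)} = - 91 \left(-6 + 0\right) + 30 = \left(-91\right) \left(-6\right) + 30 = 546 + 30 = 576$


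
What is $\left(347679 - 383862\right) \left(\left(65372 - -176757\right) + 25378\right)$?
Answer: $-9679205781$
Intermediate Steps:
$\left(347679 - 383862\right) \left(\left(65372 - -176757\right) + 25378\right) = - 36183 \left(\left(65372 + 176757\right) + 25378\right) = - 36183 \left(242129 + 25378\right) = \left(-36183\right) 267507 = -9679205781$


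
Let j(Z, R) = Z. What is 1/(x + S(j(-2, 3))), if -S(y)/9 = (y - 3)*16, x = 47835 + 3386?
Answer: 1/51941 ≈ 1.9253e-5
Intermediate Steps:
x = 51221
S(y) = 432 - 144*y (S(y) = -9*(y - 3)*16 = -9*(-3 + y)*16 = -9*(-48 + 16*y) = 432 - 144*y)
1/(x + S(j(-2, 3))) = 1/(51221 + (432 - 144*(-2))) = 1/(51221 + (432 + 288)) = 1/(51221 + 720) = 1/51941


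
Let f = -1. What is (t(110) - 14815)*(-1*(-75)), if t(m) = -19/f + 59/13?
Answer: -14421675/13 ≈ -1.1094e+6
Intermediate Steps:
t(m) = 306/13 (t(m) = -19/(-1) + 59/13 = -19*(-1) + 59*(1/13) = 19 + 59/13 = 306/13)
(t(110) - 14815)*(-1*(-75)) = (306/13 - 14815)*(-1*(-75)) = -192289/13*75 = -14421675/13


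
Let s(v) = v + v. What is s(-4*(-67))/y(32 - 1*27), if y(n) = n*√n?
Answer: 536*√5/25 ≈ 47.941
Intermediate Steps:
s(v) = 2*v
y(n) = n^(3/2)
s(-4*(-67))/y(32 - 1*27) = (2*(-4*(-67)))/((32 - 1*27)^(3/2)) = (2*268)/((32 - 27)^(3/2)) = 536/(5^(3/2)) = 536/((5*√5)) = 536*(√5/25) = 536*√5/25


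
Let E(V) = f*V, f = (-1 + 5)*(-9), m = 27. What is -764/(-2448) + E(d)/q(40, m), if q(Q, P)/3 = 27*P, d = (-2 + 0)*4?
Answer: 7333/16524 ≈ 0.44378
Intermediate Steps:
d = -8 (d = -2*4 = -8)
q(Q, P) = 81*P (q(Q, P) = 3*(27*P) = 81*P)
f = -36 (f = 4*(-9) = -36)
E(V) = -36*V
-764/(-2448) + E(d)/q(40, m) = -764/(-2448) + (-36*(-8))/((81*27)) = -764*(-1/2448) + 288/2187 = 191/612 + 288*(1/2187) = 191/612 + 32/243 = 7333/16524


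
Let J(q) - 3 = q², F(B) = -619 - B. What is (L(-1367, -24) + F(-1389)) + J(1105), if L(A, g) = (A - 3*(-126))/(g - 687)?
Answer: 868699367/711 ≈ 1.2218e+6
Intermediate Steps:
L(A, g) = (378 + A)/(-687 + g) (L(A, g) = (A + 378)/(-687 + g) = (378 + A)/(-687 + g))
J(q) = 3 + q²
(L(-1367, -24) + F(-1389)) + J(1105) = ((378 - 1367)/(-687 - 24) + (-619 - 1*(-1389))) + (3 + 1105²) = (-989/(-711) + (-619 + 1389)) + (3 + 1221025) = (-1/711*(-989) + 770) + 1221028 = (989/711 + 770) + 1221028 = 548459/711 + 1221028 = 868699367/711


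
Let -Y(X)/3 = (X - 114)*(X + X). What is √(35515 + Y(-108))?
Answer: I*√108341 ≈ 329.15*I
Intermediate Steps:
Y(X) = -6*X*(-114 + X) (Y(X) = -3*(X - 114)*(X + X) = -3*(-114 + X)*2*X = -6*X*(-114 + X))
√(35515 + Y(-108)) = √(35515 + 6*(-108)*(114 - 1*(-108))) = √(35515 + 6*(-108)*(114 + 108)) = √(35515 + 6*(-108)*222) = √(35515 - 143856) = √(-108341) = I*√108341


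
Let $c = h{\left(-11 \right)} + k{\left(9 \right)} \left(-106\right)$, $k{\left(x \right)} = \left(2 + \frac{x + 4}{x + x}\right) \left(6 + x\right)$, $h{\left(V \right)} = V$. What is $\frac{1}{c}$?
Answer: $- \frac{3}{13018} \approx -0.00023045$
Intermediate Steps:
$k{\left(x \right)} = \left(2 + \frac{4 + x}{2 x}\right) \left(6 + x\right)$
$c = - \frac{13018}{3}$ ($c = -11 + \left(17 + \frac{12}{9} + \frac{5}{2} \cdot 9\right) \left(-106\right) = -11 + \left(17 + 12 \cdot \frac{1}{9} + \frac{45}{2}\right) \left(-106\right) = -11 + \left(17 + \frac{4}{3} + \frac{45}{2}\right) \left(-106\right) = -11 + \frac{245}{6} \left(-106\right) = -11 - \frac{12985}{3} = - \frac{13018}{3} \approx -4339.3$)
$\frac{1}{c} = \frac{1}{- \frac{13018}{3}} = - \frac{3}{13018}$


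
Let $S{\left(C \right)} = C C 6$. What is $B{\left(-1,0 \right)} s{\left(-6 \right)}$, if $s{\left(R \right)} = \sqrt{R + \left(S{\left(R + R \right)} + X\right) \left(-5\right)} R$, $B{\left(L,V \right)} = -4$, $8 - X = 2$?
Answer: $1584 i \approx 1584.0 i$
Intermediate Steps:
$X = 6$ ($X = 8 - 2 = 6$)
$S{\left(C \right)} = 6 C^{2}$ ($S{\left(C \right)} = C^{2} \cdot 6 = 6 C^{2}$)
$s{\left(R \right)} = R \sqrt{-30 + R - 120 R^{2}}$ ($s{\left(R \right)} = \sqrt{R + \left(6 \left(R + R\right)^{2} + 6\right) \left(-5\right)} R = \sqrt{R + \left(6 \left(2 R\right)^{2} + 6\right) \left(-5\right)} R = \sqrt{R + \left(6 \cdot 4 R^{2} + 6\right) \left(-5\right)} R = \sqrt{R + \left(24 R^{2} + 6\right) \left(-5\right)} R = \sqrt{R + \left(6 + 24 R^{2}\right) \left(-5\right)} R = \sqrt{R - \left(30 + 120 R^{2}\right)} R = \sqrt{-30 + R - 120 R^{2}} R = R \sqrt{-30 + R - 120 R^{2}}$)
$B{\left(-1,0 \right)} s{\left(-6 \right)} = - 4 \left(- 6 \sqrt{-30 - 6 - 120 \left(-6\right)^{2}}\right) = - 4 \left(- 6 \sqrt{-30 - 6 - 4320}\right) = - 4 \left(- 6 \sqrt{-4356}\right) = - 4 \left(- 6 \cdot 66 i\right) = - 4 \left(- 396 i\right) = 1584 i$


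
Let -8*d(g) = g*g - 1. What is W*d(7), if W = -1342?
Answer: 8052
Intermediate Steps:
d(g) = ⅛ - g²/8 (d(g) = -(g*g - 1)/8 = -(g² - 1)/8 = -(-1 + g²)/8 = ⅛ - g²/8)
W*d(7) = -1342*(⅛ - ⅛*7²) = -1342*(⅛ - ⅛*49) = -1342*(⅛ - 49/8) = -1342*(-6) = 8052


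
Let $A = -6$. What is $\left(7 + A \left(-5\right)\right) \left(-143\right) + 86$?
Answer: $-5205$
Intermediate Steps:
$\left(7 + A \left(-5\right)\right) \left(-143\right) + 86 = \left(7 - -30\right) \left(-143\right) + 86 = \left(7 + 30\right) \left(-143\right) + 86 = 37 \left(-143\right) + 86 = -5291 + 86 = -5205$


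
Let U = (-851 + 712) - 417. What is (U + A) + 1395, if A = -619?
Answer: 220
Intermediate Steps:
U = -556 (U = -139 - 417 = -556)
(U + A) + 1395 = (-556 - 619) + 1395 = -1175 + 1395 = 220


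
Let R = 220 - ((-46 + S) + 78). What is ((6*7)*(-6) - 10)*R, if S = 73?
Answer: -30130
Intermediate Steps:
R = 115 (R = 220 - ((-46 + 73) + 78) = 220 - (27 + 78) = 220 - 1*105 = 220 - 105 = 115)
((6*7)*(-6) - 10)*R = ((6*7)*(-6) - 10)*115 = (42*(-6) - 10)*115 = (-252 - 10)*115 = -262*115 = -30130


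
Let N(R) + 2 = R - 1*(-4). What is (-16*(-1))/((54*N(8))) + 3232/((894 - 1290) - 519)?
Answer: -28844/8235 ≈ -3.5026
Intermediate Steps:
N(R) = 2 + R (N(R) = -2 + (R - 1*(-4)) = -2 + (R + 4) = -2 + (4 + R) = 2 + R)
(-16*(-1))/((54*N(8))) + 3232/((894 - 1290) - 519) = (-16*(-1))/((54*(2 + 8))) + 3232/((894 - 1290) - 519) = 16/((54*10)) + 3232/(-396 - 519) = 16/540 + 3232/(-915) = 16*(1/540) + 3232*(-1/915) = 4/135 - 3232/915 = -28844/8235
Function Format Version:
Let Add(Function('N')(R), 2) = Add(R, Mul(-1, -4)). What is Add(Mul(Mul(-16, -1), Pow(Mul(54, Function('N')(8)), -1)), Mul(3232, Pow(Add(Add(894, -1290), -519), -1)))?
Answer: Rational(-28844, 8235) ≈ -3.5026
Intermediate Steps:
Function('N')(R) = Add(2, R) (Function('N')(R) = Add(-2, Add(R, Mul(-1, -4))) = Add(-2, Add(R, 4)) = Add(-2, Add(4, R)) = Add(2, R))
Add(Mul(Mul(-16, -1), Pow(Mul(54, Function('N')(8)), -1)), Mul(3232, Pow(Add(Add(894, -1290), -519), -1))) = Add(Mul(Mul(-16, -1), Pow(Mul(54, Add(2, 8)), -1)), Mul(3232, Pow(Add(Add(894, -1290), -519), -1))) = Add(Mul(16, Pow(Mul(54, 10), -1)), Mul(3232, Pow(Add(-396, -519), -1))) = Add(Mul(16, Pow(540, -1)), Mul(3232, Pow(-915, -1))) = Add(Mul(16, Rational(1, 540)), Mul(3232, Rational(-1, 915))) = Add(Rational(4, 135), Rational(-3232, 915)) = Rational(-28844, 8235)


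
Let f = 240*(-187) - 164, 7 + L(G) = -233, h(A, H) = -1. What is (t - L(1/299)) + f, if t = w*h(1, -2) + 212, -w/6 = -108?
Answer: -45240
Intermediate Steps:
w = 648 (w = -6*(-108) = 648)
t = -436 (t = 648*(-1) + 212 = -648 + 212 = -436)
L(G) = -240 (L(G) = -7 - 233 = -240)
f = -45044 (f = -44880 - 164 = -45044)
(t - L(1/299)) + f = (-436 - 1*(-240)) - 45044 = (-436 + 240) - 45044 = -196 - 45044 = -45240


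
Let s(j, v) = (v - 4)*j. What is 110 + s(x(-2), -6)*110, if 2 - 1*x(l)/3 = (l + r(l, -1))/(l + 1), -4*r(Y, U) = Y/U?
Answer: 1760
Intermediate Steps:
r(Y, U) = -Y/(4*U)
x(l) = 6 - 15*l/(4*(1 + l)) (x(l) = 6 - 3*(l - ¼*l/(-1))/(l + 1) = 6 - 3*(l - ¼*l*(-1))/(1 + l) = 6 - 3*(l + l/4)/(1 + l) = 6 - 3*5*l/4/(1 + l) = 6 - 15*l/(4*(1 + l)))
s(j, v) = j*(-4 + v) (s(j, v) = (-4 + v)*j = j*(-4 + v))
110 + s(x(-2), -6)*110 = 110 + ((3*(8 + 3*(-2))/(4*(1 - 2)))*(-4 - 6))*110 = 110 + (((¾)*(8 - 6)/(-1))*(-10))*110 = 110 + (((¾)*(-1)*2)*(-10))*110 = 110 - 3/2*(-10)*110 = 110 + 15*110 = 110 + 1650 = 1760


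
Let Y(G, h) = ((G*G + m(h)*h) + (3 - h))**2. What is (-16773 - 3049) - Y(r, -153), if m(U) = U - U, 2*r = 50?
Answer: -629783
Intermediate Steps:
r = 25 (r = (1/2)*50 = 25)
m(U) = 0
Y(G, h) = (3 + G**2 - h)**2 (Y(G, h) = ((G*G + 0*h) + (3 - h))**2 = ((G**2 + 0) + (3 - h))**2 = (G**2 + (3 - h))**2 = (3 + G**2 - h)**2)
(-16773 - 3049) - Y(r, -153) = (-16773 - 3049) - (3 + 25**2 - 1*(-153))**2 = -19822 - (3 + 625 + 153)**2 = -19822 - 1*781**2 = -19822 - 1*609961 = -19822 - 609961 = -629783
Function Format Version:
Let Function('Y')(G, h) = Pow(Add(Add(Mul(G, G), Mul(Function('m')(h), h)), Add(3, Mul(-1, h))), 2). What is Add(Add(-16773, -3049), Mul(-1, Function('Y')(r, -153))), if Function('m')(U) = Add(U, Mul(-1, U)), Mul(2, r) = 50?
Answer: -629783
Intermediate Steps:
r = 25 (r = Mul(Rational(1, 2), 50) = 25)
Function('m')(U) = 0
Function('Y')(G, h) = Pow(Add(3, Pow(G, 2), Mul(-1, h)), 2) (Function('Y')(G, h) = Pow(Add(Add(Mul(G, G), Mul(0, h)), Add(3, Mul(-1, h))), 2) = Pow(Add(Add(Pow(G, 2), 0), Add(3, Mul(-1, h))), 2) = Pow(Add(Pow(G, 2), Add(3, Mul(-1, h))), 2) = Pow(Add(3, Pow(G, 2), Mul(-1, h)), 2))
Add(Add(-16773, -3049), Mul(-1, Function('Y')(r, -153))) = Add(Add(-16773, -3049), Mul(-1, Pow(Add(3, Pow(25, 2), Mul(-1, -153)), 2))) = Add(-19822, Mul(-1, Pow(Add(3, 625, 153), 2))) = Add(-19822, Mul(-1, Pow(781, 2))) = Add(-19822, Mul(-1, 609961)) = Add(-19822, -609961) = -629783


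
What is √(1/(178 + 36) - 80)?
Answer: I*√3663466/214 ≈ 8.944*I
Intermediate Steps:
√(1/(178 + 36) - 80) = √(1/214 - 80) = √(-17119/214) = I*√3663466/214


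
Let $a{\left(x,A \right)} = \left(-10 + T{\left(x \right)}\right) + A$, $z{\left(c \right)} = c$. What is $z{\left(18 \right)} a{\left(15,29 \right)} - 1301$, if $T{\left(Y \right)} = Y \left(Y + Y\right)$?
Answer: $7141$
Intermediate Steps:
$T{\left(Y \right)} = 2 Y^{2}$ ($T{\left(Y \right)} = Y 2 Y = 2 Y^{2}$)
$a{\left(x,A \right)} = -10 + A + 2 x^{2}$ ($a{\left(x,A \right)} = \left(-10 + 2 x^{2}\right) + A = -10 + A + 2 x^{2}$)
$z{\left(18 \right)} a{\left(15,29 \right)} - 1301 = 18 \left(-10 + 29 + 2 \cdot 15^{2}\right) - 1301 = 18 \left(-10 + 29 + 2 \cdot 225\right) - 1301 = 18 \left(-10 + 29 + 450\right) - 1301 = 18 \cdot 469 - 1301 = 8442 - 1301 = 7141$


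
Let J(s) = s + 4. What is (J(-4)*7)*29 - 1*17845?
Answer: -17845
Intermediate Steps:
J(s) = 4 + s
(J(-4)*7)*29 - 1*17845 = ((4 - 4)*7)*29 - 1*17845 = (0*7)*29 - 17845 = 0*29 - 17845 = 0 - 17845 = -17845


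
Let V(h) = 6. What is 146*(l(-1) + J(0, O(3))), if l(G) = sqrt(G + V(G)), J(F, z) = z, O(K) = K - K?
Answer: 146*sqrt(5) ≈ 326.47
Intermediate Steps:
O(K) = 0
l(G) = sqrt(6 + G) (l(G) = sqrt(G + 6) = sqrt(6 + G))
146*(l(-1) + J(0, O(3))) = 146*(sqrt(6 - 1) + 0) = 146*(sqrt(5) + 0) = 146*sqrt(5)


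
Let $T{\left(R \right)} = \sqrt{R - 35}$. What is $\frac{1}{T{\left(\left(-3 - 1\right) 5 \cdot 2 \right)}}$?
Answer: $- \frac{i \sqrt{3}}{15} \approx - 0.11547 i$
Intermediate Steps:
$T{\left(R \right)} = \sqrt{-35 + R}$
$\frac{1}{T{\left(\left(-3 - 1\right) 5 \cdot 2 \right)}} = \frac{1}{\sqrt{-35 + \left(-3 - 1\right) 5 \cdot 2}} = \frac{1}{\sqrt{-35 + \left(-4\right) 5 \cdot 2}} = \frac{1}{\sqrt{-35 - 40}} = \frac{1}{\sqrt{-75}} = \frac{1}{5 i \sqrt{3}} = - \frac{i \sqrt{3}}{15}$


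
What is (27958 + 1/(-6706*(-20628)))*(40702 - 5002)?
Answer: 1643674064281625/1646802 ≈ 9.9810e+8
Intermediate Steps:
(27958 + 1/(-6706*(-20628)))*(40702 - 5002) = (27958 - 1/6706*(-1/20628))*35700 = (27958 + 1/138331368)*35700 = (3867468386545/138331368)*35700 = 1643674064281625/1646802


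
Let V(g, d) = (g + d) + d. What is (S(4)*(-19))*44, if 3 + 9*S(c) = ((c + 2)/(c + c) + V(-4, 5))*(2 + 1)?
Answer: -4807/3 ≈ -1602.3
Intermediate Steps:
V(g, d) = g + 2*d (V(g, d) = (d + g) + d = g + 2*d)
S(c) = 5/3 + (2 + c)/(6*c) (S(c) = -1/3 + (((c + 2)/(c + c) + (-4 + 2*5))*(2 + 1))/9 = -1/3 + (((2 + c)/((2*c)) + (-4 + 10))*3)/9 = -1/3 + (((2 + c)*(1/(2*c)) + 6)*3)/9 = -1/3 + (((2 + c)/(2*c) + 6)*3)/9 = -1/3 + ((6 + (2 + c)/(2*c))*3)/9 = -1/3 + (18 + 3*(2 + c)/(2*c))/9 = -1/3 + (2 + (2 + c)/(6*c)) = 5/3 + (2 + c)/(6*c))
(S(4)*(-19))*44 = (((1/6)*(2 + 11*4)/4)*(-19))*44 = (((1/6)*(1/4)*(2 + 44))*(-19))*44 = (((1/6)*(1/4)*46)*(-19))*44 = ((23/12)*(-19))*44 = -437/12*44 = -4807/3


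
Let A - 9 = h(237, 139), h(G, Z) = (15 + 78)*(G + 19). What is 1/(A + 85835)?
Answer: 1/109652 ≈ 9.1198e-6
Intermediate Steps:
h(G, Z) = 1767 + 93*G (h(G, Z) = 93*(19 + G) = 1767 + 93*G)
A = 23817 (A = 9 + (1767 + 93*237) = 9 + (1767 + 22041) = 9 + 23808 = 23817)
1/(A + 85835) = 1/(23817 + 85835) = 1/109652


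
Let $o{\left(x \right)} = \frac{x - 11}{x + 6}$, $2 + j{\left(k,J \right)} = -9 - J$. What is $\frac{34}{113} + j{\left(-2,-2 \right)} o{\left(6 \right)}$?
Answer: $\frac{1831}{452} \approx 4.0509$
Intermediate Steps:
$j{\left(k,J \right)} = -11 - J$ ($j{\left(k,J \right)} = -2 - \left(9 + J\right) = -11 - J$)
$o{\left(x \right)} = \frac{-11 + x}{6 + x}$
$\frac{34}{113} + j{\left(-2,-2 \right)} o{\left(6 \right)} = \frac{34}{113} + \left(-11 - -2\right) \frac{-11 + 6}{6 + 6} = 34 \cdot \frac{1}{113} + \left(-11 + 2\right) \frac{1}{12} \left(-5\right) = \frac{34}{113} - 9 \cdot \frac{1}{12} \left(-5\right) = \frac{34}{113} - - \frac{15}{4} = \frac{34}{113} + \frac{15}{4} = \frac{1831}{452}$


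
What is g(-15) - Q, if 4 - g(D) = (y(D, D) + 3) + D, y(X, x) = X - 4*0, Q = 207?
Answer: -176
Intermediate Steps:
y(X, x) = X (y(X, x) = X + 0 = X)
g(D) = 1 - 2*D (g(D) = 4 - ((D + 3) + D) = 4 - ((3 + D) + D) = 4 - (3 + 2*D) = 4 + (-3 - 2*D) = 1 - 2*D)
g(-15) - Q = (1 - 2*(-15)) - 1*207 = (1 + 30) - 207 = 31 - 207 = -176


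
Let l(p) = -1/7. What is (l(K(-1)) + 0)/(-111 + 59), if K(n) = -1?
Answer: 1/364 ≈ 0.0027473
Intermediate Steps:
l(p) = -⅐ (l(p) = -1*⅐ = -⅐)
(l(K(-1)) + 0)/(-111 + 59) = (-⅐ + 0)/(-111 + 59) = -⅐/(-52) = -⅐*(-1/52) = 1/364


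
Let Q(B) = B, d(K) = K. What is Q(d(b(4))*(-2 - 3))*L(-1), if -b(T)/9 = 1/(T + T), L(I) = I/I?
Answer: 45/8 ≈ 5.6250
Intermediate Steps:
L(I) = 1
b(T) = -9/(2*T) (b(T) = -9/(T + T) = -9*1/(2*T) = -9/(2*T))
Q(d(b(4))*(-2 - 3))*L(-1) = ((-9/2/4)*(-2 - 3))*1 = (-9/2*1/4*(-5))*1 = -9/8*(-5)*1 = (45/8)*1 = 45/8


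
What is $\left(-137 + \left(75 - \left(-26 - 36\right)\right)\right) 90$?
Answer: $0$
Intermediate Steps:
$\left(-137 + \left(75 - \left(-26 - 36\right)\right)\right) 90 = \left(-137 + \left(75 - -62\right)\right) 90 = \left(-137 + \left(75 + 62\right)\right) 90 = \left(-137 + 137\right) 90 = 0 \cdot 90 = 0$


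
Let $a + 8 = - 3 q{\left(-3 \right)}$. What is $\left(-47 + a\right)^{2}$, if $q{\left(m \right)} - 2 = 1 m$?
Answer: $2704$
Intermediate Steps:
$q{\left(m \right)} = 2 + m$ ($q{\left(m \right)} = 2 + 1 m = 2 + m$)
$a = -5$ ($a = -8 - 3 \left(2 - 3\right) = -8 - -3 = -8 + 3 = -5$)
$\left(-47 + a\right)^{2} = \left(-47 - 5\right)^{2} = \left(-52\right)^{2} = 2704$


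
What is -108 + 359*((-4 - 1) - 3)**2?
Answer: 22868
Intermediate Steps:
-108 + 359*((-4 - 1) - 3)**2 = -108 + 359*(-5 - 3)**2 = -108 + 359*(-8)**2 = -108 + 359*64 = -108 + 22976 = 22868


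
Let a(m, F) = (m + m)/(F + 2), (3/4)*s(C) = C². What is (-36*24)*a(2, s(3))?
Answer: -1728/7 ≈ -246.86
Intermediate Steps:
s(C) = 4*C²/3
a(m, F) = 2*m/(2 + F) (a(m, F) = (2*m)/(2 + F) = 2*m/(2 + F))
(-36*24)*a(2, s(3)) = (-36*24)*(2*2/(2 + (4/3)*3²)) = -1728*2/(2 + (4/3)*9) = -1728*2/(2 + 12) = -1728*2/14 = -864*2/7 = -1728/7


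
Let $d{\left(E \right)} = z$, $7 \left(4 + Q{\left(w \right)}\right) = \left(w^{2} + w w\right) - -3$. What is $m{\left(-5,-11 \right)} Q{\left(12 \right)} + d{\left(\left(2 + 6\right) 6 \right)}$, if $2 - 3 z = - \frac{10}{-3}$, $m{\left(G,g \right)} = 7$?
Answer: $\frac{2363}{9} \approx 262.56$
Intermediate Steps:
$Q{\left(w \right)} = - \frac{25}{7} + \frac{2 w^{2}}{7}$ ($Q{\left(w \right)} = -4 + \frac{\left(w^{2} + w w\right) - -3}{7} = -4 + \frac{\left(w^{2} + w^{2}\right) + \left(-1 + 4\right)}{7} = -4 + \frac{2 w^{2} + 3}{7} = -4 + \frac{3 + 2 w^{2}}{7} = -4 + \left(\frac{3}{7} + \frac{2 w^{2}}{7}\right) = - \frac{25}{7} + \frac{2 w^{2}}{7}$)
$z = - \frac{4}{9}$ ($z = \frac{2}{3} - \frac{\left(-10\right) \frac{1}{-3}}{3} = \frac{2}{3} - \frac{\left(-10\right) \left(- \frac{1}{3}\right)}{3} = \frac{2}{3} - \frac{10}{9} = - \frac{4}{9} \approx -0.44444$)
$d{\left(E \right)} = - \frac{4}{9}$
$m{\left(-5,-11 \right)} Q{\left(12 \right)} + d{\left(\left(2 + 6\right) 6 \right)} = 7 \left(- \frac{25}{7} + \frac{2 \cdot 12^{2}}{7}\right) - \frac{4}{9} = 7 \left(- \frac{25}{7} + \frac{2}{7} \cdot 144\right) - \frac{4}{9} = 7 \left(- \frac{25}{7} + \frac{288}{7}\right) - \frac{4}{9} = 7 \cdot \frac{263}{7} - \frac{4}{9} = 263 - \frac{4}{9} = \frac{2363}{9}$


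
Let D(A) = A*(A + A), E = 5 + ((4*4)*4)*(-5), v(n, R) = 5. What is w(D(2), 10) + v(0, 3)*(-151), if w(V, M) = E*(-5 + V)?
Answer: -1700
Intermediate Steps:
E = -315 (E = 5 + (16*4)*(-5) = 5 + 64*(-5) = 5 - 320 = -315)
D(A) = 2*A² (D(A) = A*(2*A) = 2*A²)
w(V, M) = 1575 - 315*V (w(V, M) = -315*(-5 + V) = 1575 - 315*V)
w(D(2), 10) + v(0, 3)*(-151) = (1575 - 630*2²) + 5*(-151) = (1575 - 630*4) - 755 = (1575 - 315*8) - 755 = (1575 - 2520) - 755 = -945 - 755 = -1700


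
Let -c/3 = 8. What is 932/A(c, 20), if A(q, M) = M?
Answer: 233/5 ≈ 46.600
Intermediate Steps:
c = -24 (c = -3*8 = -24)
932/A(c, 20) = 932/20 = 932*(1/20) = 233/5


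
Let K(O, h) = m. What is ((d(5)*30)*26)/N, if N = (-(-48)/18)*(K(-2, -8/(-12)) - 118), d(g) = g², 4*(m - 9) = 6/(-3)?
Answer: -4875/73 ≈ -66.781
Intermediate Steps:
m = 17/2 (m = 9 + (6/(-3))/4 = 9 + (6*(-⅓))/4 = 9 + (¼)*(-2) = 9 - ½ = 17/2 ≈ 8.5000)
K(O, h) = 17/2
N = -292 (N = (-(-48)/18)*(17/2 - 118) = -(-48)/18*(-219/2) = -6*(-4/9)*(-219/2) = (8/3)*(-219/2) = -292)
((d(5)*30)*26)/N = ((5²*30)*26)/(-292) = ((25*30)*26)*(-1/292) = (750*26)*(-1/292) = 19500*(-1/292) = -4875/73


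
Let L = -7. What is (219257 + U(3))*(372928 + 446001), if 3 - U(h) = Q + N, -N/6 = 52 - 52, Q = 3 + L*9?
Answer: 179607508280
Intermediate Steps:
Q = -60 (Q = 3 - 7*9 = 3 - 63 = -60)
N = 0 (N = -6*(52 - 52) = -6*0 = 0)
U(h) = 63 (U(h) = 3 - (-60 + 0) = 3 - 1*(-60) = 3 + 60 = 63)
(219257 + U(3))*(372928 + 446001) = (219257 + 63)*(372928 + 446001) = 219320*818929 = 179607508280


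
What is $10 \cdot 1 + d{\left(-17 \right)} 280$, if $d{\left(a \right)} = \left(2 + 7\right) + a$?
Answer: $-2230$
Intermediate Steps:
$d{\left(a \right)} = 9 + a$
$10 \cdot 1 + d{\left(-17 \right)} 280 = 10 \cdot 1 + \left(9 - 17\right) 280 = 10 - 2240 = -2230$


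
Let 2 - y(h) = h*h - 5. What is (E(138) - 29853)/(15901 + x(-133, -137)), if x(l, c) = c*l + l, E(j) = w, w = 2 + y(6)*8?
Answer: -30083/33989 ≈ -0.88508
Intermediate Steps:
y(h) = 7 - h**2 (y(h) = 2 - (h*h - 5) = 2 - (h**2 - 5) = 2 - (-5 + h**2) = 2 + (5 - h**2) = 7 - h**2)
w = -230 (w = 2 + (7 - 1*6**2)*8 = 2 + (7 - 1*36)*8 = 2 + (7 - 36)*8 = 2 - 29*8 = 2 - 232 = -230)
E(j) = -230
x(l, c) = l + c*l
(E(138) - 29853)/(15901 + x(-133, -137)) = (-230 - 29853)/(15901 - 133*(1 - 137)) = -30083/(15901 - 133*(-136)) = -30083/(15901 + 18088) = -30083/33989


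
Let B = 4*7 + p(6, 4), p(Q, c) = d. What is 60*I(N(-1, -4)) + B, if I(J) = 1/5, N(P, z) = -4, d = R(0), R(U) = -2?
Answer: 38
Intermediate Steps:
d = -2
I(J) = 1/5
p(Q, c) = -2
B = 26 (B = 4*7 - 2 = 28 - 2 = 26)
60*I(N(-1, -4)) + B = 60*(1/5) + 26 = 12 + 26 = 38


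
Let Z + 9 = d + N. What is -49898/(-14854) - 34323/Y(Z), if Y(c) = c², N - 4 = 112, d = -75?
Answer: -229369145/7605248 ≈ -30.159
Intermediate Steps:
N = 116 (N = 4 + 112 = 116)
Z = 32 (Z = -9 + (-75 + 116) = -9 + 41 = 32)
-49898/(-14854) - 34323/Y(Z) = -49898/(-14854) - 34323/(32²) = -49898*(-1/14854) - 34323/1024 = 24949/7427 - 34323*1/1024 = 24949/7427 - 34323/1024 = -229369145/7605248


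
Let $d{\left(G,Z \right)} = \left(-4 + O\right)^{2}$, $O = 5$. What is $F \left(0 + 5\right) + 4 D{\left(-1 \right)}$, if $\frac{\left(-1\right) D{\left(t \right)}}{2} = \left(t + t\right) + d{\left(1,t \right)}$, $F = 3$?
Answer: $23$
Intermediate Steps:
$d{\left(G,Z \right)} = 1$ ($d{\left(G,Z \right)} = \left(-4 + 5\right)^{2} = 1^{2} = 1$)
$D{\left(t \right)} = -2 - 4 t$ ($D{\left(t \right)} = - 2 \left(\left(t + t\right) + 1\right) = - 2 \left(2 t + 1\right) = - 2 \left(1 + 2 t\right) = -2 - 4 t$)
$F \left(0 + 5\right) + 4 D{\left(-1 \right)} = 3 \left(0 + 5\right) + 4 \left(-2 - -4\right) = 3 \cdot 5 + 4 \left(-2 + 4\right) = 15 + 4 \cdot 2 = 15 + 8 = 23$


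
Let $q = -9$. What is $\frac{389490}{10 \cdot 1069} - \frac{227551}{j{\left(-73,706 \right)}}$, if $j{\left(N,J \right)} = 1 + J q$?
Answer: $\frac{490695016}{6791357} \approx 72.253$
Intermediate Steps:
$j{\left(N,J \right)} = 1 - 9 J$ ($j{\left(N,J \right)} = 1 + J \left(-9\right) = 1 - 9 J$)
$\frac{389490}{10 \cdot 1069} - \frac{227551}{j{\left(-73,706 \right)}} = \frac{389490}{10 \cdot 1069} - \frac{227551}{1 - 6354} = \frac{389490}{10690} - \frac{227551}{1 - 6354} = 389490 \cdot \frac{1}{10690} - \frac{227551}{-6353} = \frac{38949}{1069} - - \frac{227551}{6353} = \frac{38949}{1069} + \frac{227551}{6353} = \frac{490695016}{6791357}$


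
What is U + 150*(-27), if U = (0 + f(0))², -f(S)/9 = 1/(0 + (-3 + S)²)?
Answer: -4049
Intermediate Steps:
f(S) = -9/(-3 + S)² (f(S) = -9/(0 + (-3 + S)²) = -9/(-3 + S)²)
U = 1 (U = (0 - 9/(-3 + 0)²)² = (0 - 9/(-3)²)² = (0 - 9*⅑)² = (0 - 1)² = (-1)² = 1)
U + 150*(-27) = 1 + 150*(-27) = 1 - 4050 = -4049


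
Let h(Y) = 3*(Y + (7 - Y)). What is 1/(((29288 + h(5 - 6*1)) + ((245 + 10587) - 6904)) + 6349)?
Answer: 1/39586 ≈ 2.5261e-5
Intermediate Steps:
h(Y) = 21 (h(Y) = 3*7 = 21)
1/(((29288 + h(5 - 6*1)) + ((245 + 10587) - 6904)) + 6349) = 1/(((29288 + 21) + ((245 + 10587) - 6904)) + 6349) = 1/((29309 + (10832 - 6904)) + 6349) = 1/((29309 + 3928) + 6349) = 1/(33237 + 6349) = 1/39586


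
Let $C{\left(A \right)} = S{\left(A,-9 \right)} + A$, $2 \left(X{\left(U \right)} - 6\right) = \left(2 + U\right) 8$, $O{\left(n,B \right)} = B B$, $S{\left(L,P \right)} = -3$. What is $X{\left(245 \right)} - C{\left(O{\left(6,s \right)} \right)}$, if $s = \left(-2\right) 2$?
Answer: $981$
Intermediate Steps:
$s = -4$
$O{\left(n,B \right)} = B^{2}$
$X{\left(U \right)} = 14 + 4 U$ ($X{\left(U \right)} = 6 + \frac{\left(2 + U\right) 8}{2} = 6 + \frac{16 + 8 U}{2} = 6 + \left(8 + 4 U\right) = 14 + 4 U$)
$C{\left(A \right)} = -3 + A$
$X{\left(245 \right)} - C{\left(O{\left(6,s \right)} \right)} = \left(14 + 4 \cdot 245\right) - \left(-3 + \left(-4\right)^{2}\right) = \left(14 + 980\right) - \left(-3 + 16\right) = 994 - 13 = 981$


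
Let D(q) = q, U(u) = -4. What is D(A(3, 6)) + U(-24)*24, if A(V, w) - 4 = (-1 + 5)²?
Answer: -76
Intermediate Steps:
A(V, w) = 20 (A(V, w) = 4 + (-1 + 5)² = 4 + 4² = 4 + 16 = 20)
D(A(3, 6)) + U(-24)*24 = 20 - 4*24 = 20 - 96 = -76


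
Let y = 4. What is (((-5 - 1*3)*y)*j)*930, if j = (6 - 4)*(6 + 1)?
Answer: -416640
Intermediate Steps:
j = 14 (j = 2*7 = 14)
(((-5 - 1*3)*y)*j)*930 = (((-5 - 1*3)*4)*14)*930 = (((-5 - 3)*4)*14)*930 = (-8*4*14)*930 = -32*14*930 = -448*930 = -416640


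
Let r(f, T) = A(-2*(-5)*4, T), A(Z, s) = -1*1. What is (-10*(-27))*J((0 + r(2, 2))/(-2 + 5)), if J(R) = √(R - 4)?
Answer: 90*I*√39 ≈ 562.05*I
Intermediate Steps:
A(Z, s) = -1
r(f, T) = -1
J(R) = √(-4 + R)
(-10*(-27))*J((0 + r(2, 2))/(-2 + 5)) = (-10*(-27))*√(-4 + (0 - 1)/(-2 + 5)) = 270*√(-4 - 1/3) = 270*√(-4 - 1*⅓) = 270*√(-4 - ⅓) = 270*√(-13/3) = 270*(I*√39/3) = 90*I*√39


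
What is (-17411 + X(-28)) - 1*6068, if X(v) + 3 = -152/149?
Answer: -3498970/149 ≈ -23483.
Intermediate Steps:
X(v) = -599/149 (X(v) = -3 - 152/149 = -599/149)
(-17411 + X(-28)) - 1*6068 = (-17411 - 599/149) - 1*6068 = -2594838/149 - 6068 = -3498970/149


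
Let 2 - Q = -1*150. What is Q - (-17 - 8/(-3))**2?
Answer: -481/9 ≈ -53.444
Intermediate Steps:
Q = 152 (Q = 2 - (-1)*150 = 2 - 1*(-150) = 2 + 150 = 152)
Q - (-17 - 8/(-3))**2 = 152 - (-17 - 8/(-3))**2 = 152 - (-17 - 8*(-1/3))**2 = 152 - (-17 + 8/3)**2 = 152 - (-43/3)**2 = 152 - 1*1849/9 = 152 - 1849/9 = -481/9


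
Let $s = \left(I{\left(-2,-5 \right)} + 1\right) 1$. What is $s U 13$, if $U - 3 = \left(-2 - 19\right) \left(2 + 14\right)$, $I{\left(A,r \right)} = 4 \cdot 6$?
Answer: $-108225$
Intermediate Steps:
$I{\left(A,r \right)} = 24$
$s = 25$ ($s = \left(24 + 1\right) 1 = 25 \cdot 1 = 25$)
$U = -333$ ($U = 3 + \left(-2 - 19\right) \left(2 + 14\right) = 3 - 336 = -333$)
$s U 13 = 25 \left(-333\right) 13 = \left(-8325\right) 13 = -108225$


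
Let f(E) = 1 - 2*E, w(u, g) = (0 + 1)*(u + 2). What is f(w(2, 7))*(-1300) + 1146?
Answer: 10246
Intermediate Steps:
w(u, g) = 2 + u (w(u, g) = 1*(2 + u) = 2 + u)
f(w(2, 7))*(-1300) + 1146 = (1 - 2*(2 + 2))*(-1300) + 1146 = (1 - 2*4)*(-1300) + 1146 = (1 - 8)*(-1300) + 1146 = -7*(-1300) + 1146 = 9100 + 1146 = 10246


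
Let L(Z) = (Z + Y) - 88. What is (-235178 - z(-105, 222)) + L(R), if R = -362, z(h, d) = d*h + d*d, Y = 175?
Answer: -261427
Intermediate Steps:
z(h, d) = d² + d*h (z(h, d) = d*h + d² = d² + d*h)
L(Z) = 87 + Z (L(Z) = (Z + 175) - 88 = (175 + Z) - 88 = 87 + Z)
(-235178 - z(-105, 222)) + L(R) = (-235178 - 222*(222 - 105)) + (87 - 362) = (-235178 - 222*117) - 275 = (-235178 - 1*25974) - 275 = (-235178 - 25974) - 275 = -261152 - 275 = -261427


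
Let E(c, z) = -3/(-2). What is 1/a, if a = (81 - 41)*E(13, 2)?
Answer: 1/60 ≈ 0.016667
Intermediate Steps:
E(c, z) = 3/2 (E(c, z) = -3*(-1/2) = 3/2)
a = 60 (a = (81 - 41)*(3/2) = 40*(3/2) = 60)
1/a = 1/60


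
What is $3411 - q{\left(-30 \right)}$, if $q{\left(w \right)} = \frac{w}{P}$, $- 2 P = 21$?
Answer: $\frac{23857}{7} \approx 3408.1$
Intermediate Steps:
$P = - \frac{21}{2}$ ($P = \left(- \frac{1}{2}\right) 21 = - \frac{21}{2} \approx -10.5$)
$q{\left(w \right)} = - \frac{2 w}{21}$ ($q{\left(w \right)} = \frac{w}{- \frac{21}{2}} = w \left(- \frac{2}{21}\right) = - \frac{2 w}{21}$)
$3411 - q{\left(-30 \right)} = 3411 - \left(- \frac{2}{21}\right) \left(-30\right) = 3411 - \frac{20}{7} = \frac{23857}{7}$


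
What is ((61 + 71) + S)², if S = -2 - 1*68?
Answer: 3844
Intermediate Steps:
S = -70 (S = -2 - 68 = -70)
((61 + 71) + S)² = ((61 + 71) - 70)² = (132 - 70)² = 62² = 3844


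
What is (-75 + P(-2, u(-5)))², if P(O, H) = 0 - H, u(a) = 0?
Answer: 5625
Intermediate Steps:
P(O, H) = -H
(-75 + P(-2, u(-5)))² = (-75 - 1*0)² = (-75 + 0)² = (-75)² = 5625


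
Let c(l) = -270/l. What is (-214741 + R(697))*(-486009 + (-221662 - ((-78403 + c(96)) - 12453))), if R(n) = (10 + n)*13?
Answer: 1014285961125/8 ≈ 1.2679e+11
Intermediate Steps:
R(n) = 130 + 13*n
(-214741 + R(697))*(-486009 + (-221662 - ((-78403 + c(96)) - 12453))) = (-214741 + (130 + 13*697))*(-486009 + (-221662 - ((-78403 - 270/96) - 12453))) = (-214741 + (130 + 9061))*(-486009 + (-221662 - ((-78403 - 270*1/96) - 12453))) = (-214741 + 9191)*(-486009 + (-221662 - ((-78403 - 45/16) - 12453))) = -205550*(-486009 + (-221662 - (-1254493/16 - 12453))) = -205550*(-486009 + (-221662 - 1*(-1453741/16))) = -205550*(-486009 + (-221662 + 1453741/16)) = -205550*(-486009 - 2092851/16) = -205550*(-9868995/16) = 1014285961125/8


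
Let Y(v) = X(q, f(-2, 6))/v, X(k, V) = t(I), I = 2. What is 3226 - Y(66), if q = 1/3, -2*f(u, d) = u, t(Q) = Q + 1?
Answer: 70971/22 ≈ 3226.0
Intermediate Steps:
t(Q) = 1 + Q
f(u, d) = -u/2
q = ⅓ ≈ 0.33333
X(k, V) = 3 (X(k, V) = 1 + 2 = 3)
Y(v) = 3/v
3226 - Y(66) = 3226 - 3/66 = 3226 - 1*1/22 = 3226 - 1/22 = 70971/22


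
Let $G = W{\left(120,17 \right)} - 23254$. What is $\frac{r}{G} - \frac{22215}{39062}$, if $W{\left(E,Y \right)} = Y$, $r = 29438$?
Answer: $- \frac{1666117111}{907683694} \approx -1.8356$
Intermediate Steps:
$G = -23237$ ($G = 17 - 23254 = -23237$)
$\frac{r}{G} - \frac{22215}{39062} = \frac{29438}{-23237} - \frac{22215}{39062} = 29438 \left(- \frac{1}{23237}\right) - \frac{22215}{39062} = - \frac{29438}{23237} - \frac{22215}{39062} = - \frac{1666117111}{907683694}$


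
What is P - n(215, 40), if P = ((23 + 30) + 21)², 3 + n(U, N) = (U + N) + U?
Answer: 5009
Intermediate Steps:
n(U, N) = -3 + N + 2*U (n(U, N) = -3 + ((U + N) + U) = -3 + ((N + U) + U) = -3 + (N + 2*U) = -3 + N + 2*U)
P = 5476 (P = (53 + 21)² = 74² = 5476)
P - n(215, 40) = 5476 - (-3 + 40 + 2*215) = 5476 - (-3 + 40 + 430) = 5476 - 1*467 = 5476 - 467 = 5009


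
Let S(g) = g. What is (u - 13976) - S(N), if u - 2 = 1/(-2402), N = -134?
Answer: -33243681/2402 ≈ -13840.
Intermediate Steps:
u = 4803/2402 (u = 2 + 1/(-2402) = 2 - 1/2402 = 4803/2402 ≈ 1.9996)
(u - 13976) - S(N) = (4803/2402 - 13976) - 1*(-134) = -33565549/2402 + 134 = -33243681/2402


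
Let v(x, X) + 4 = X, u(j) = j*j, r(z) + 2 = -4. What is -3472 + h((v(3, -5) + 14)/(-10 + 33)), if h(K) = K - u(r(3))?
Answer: -80679/23 ≈ -3507.8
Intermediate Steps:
r(z) = -6 (r(z) = -2 - 4 = -6)
u(j) = j²
v(x, X) = -4 + X
h(K) = -36 + K (h(K) = K - 1*(-6)² = K - 1*36 = K - 36 = -36 + K)
-3472 + h((v(3, -5) + 14)/(-10 + 33)) = -3472 + (-36 + ((-4 - 5) + 14)/(-10 + 33)) = -3472 + (-36 + (-9 + 14)/23) = -3472 + (-36 + 5*(1/23)) = -3472 + (-36 + 5/23) = -3472 - 823/23 = -80679/23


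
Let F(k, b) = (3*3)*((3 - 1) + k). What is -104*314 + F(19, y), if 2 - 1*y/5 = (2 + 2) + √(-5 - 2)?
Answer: -32467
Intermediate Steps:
y = -10 - 5*I*√7 (y = 10 - 5*((2 + 2) + √(-5 - 2)) = 10 - 5*(4 + √(-7)) = 10 - 5*(4 + I*√7) = 10 + (-20 - 5*I*√7) = -10 - 5*I*√7 ≈ -10.0 - 13.229*I)
F(k, b) = 18 + 9*k (F(k, b) = 9*(2 + k) = 18 + 9*k)
-104*314 + F(19, y) = -104*314 + (18 + 9*19) = -32656 + (18 + 171) = -32656 + 189 = -32467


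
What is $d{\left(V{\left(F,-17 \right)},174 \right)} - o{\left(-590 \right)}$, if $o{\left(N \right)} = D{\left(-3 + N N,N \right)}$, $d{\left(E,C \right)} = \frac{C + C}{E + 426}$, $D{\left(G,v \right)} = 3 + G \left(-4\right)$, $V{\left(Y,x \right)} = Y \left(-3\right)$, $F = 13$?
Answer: $\frac{179617781}{129} \approx 1.3924 \cdot 10^{6}$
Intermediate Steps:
$V{\left(Y,x \right)} = - 3 Y$
$D{\left(G,v \right)} = 3 - 4 G$
$d{\left(E,C \right)} = \frac{2 C}{426 + E}$
$o{\left(N \right)} = 15 - 4 N^{2}$ ($o{\left(N \right)} = 3 - 4 \left(-3 + N N\right) = 3 - 4 \left(-3 + N^{2}\right) = 3 - \left(-12 + 4 N^{2}\right) = 15 - 4 N^{2}$)
$d{\left(V{\left(F,-17 \right)},174 \right)} - o{\left(-590 \right)} = 2 \cdot 174 \frac{1}{426 - 39} - \left(15 - 4 \left(-590\right)^{2}\right) = 2 \cdot 174 \frac{1}{426 - 39} - \left(15 - 1392400\right) = 2 \cdot 174 \cdot \frac{1}{387} - \left(15 - 1392400\right) = 2 \cdot 174 \cdot \frac{1}{387} - -1392385 = \frac{116}{129} + 1392385 = \frac{179617781}{129}$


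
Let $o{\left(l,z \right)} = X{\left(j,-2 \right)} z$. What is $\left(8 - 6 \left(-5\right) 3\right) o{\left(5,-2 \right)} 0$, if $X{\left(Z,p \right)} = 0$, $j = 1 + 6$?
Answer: $0$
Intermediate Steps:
$j = 7$
$o{\left(l,z \right)} = 0$ ($o{\left(l,z \right)} = 0 z = 0$)
$\left(8 - 6 \left(-5\right) 3\right) o{\left(5,-2 \right)} 0 = \left(8 - 6 \left(-5\right) 3\right) 0 \cdot 0 = \left(8 - \left(-30\right) 3\right) 0 \cdot 0 = \left(8 - -90\right) 0 \cdot 0 = \left(8 + 90\right) 0 \cdot 0 = 98 \cdot 0 \cdot 0 = 0 \cdot 0 = 0$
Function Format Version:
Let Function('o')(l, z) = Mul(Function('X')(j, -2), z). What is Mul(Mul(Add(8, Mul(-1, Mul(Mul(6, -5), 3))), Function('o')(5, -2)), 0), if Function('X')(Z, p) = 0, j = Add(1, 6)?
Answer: 0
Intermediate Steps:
j = 7
Function('o')(l, z) = 0 (Function('o')(l, z) = Mul(0, z) = 0)
Mul(Mul(Add(8, Mul(-1, Mul(Mul(6, -5), 3))), Function('o')(5, -2)), 0) = Mul(Mul(Add(8, Mul(-1, Mul(Mul(6, -5), 3))), 0), 0) = Mul(Mul(Add(8, Mul(-1, Mul(-30, 3))), 0), 0) = Mul(Mul(Add(8, Mul(-1, -90)), 0), 0) = Mul(Mul(Add(8, 90), 0), 0) = Mul(Mul(98, 0), 0) = Mul(0, 0) = 0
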